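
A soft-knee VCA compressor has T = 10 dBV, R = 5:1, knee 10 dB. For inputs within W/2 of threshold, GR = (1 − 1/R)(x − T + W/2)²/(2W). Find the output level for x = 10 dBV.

x − T + W/2 = 10 − 10 + 5 = 5.
GR = (1 − 1/5) × 5² / 20 = 0.8 × 25 / 20 = 1 dB.
Output = 10 − 1 = 9 dBV.

9 dBV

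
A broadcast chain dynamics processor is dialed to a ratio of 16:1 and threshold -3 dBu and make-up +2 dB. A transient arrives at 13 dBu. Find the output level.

13 dBu sits 16 dB over threshold.
At 16:1 the overshoot is divided by 16, leaving 1 dB above threshold.
That puts the output at -2 dBu; make-up adds 2 dB, giving 0 dBu.

0 dBu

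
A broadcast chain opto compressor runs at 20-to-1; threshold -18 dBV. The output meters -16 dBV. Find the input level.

That's 2 dB above the -18 dBV threshold.
Before 20:1 compression the overshoot was 2 × 20 = 40 dB, so input = -18 + 40 = 22 dBV.

22 dBV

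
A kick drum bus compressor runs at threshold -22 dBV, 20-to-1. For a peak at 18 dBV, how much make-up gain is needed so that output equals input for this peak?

Overshoot 40 dB → 40/20 = 2 dB after compression, so the compressed level is -22 + 2 = -20 dBV.
Make-up = target − compressed = 18 − (-20) = 38 dB.

38 dB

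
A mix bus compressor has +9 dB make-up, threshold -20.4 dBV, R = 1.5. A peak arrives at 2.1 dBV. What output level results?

The input is 22.5 dB above the -20.4 dBV threshold.
1.5:1 compression reduces that to 22.5/1.5 = 15 dB over.
So the level is -20.4 + 15 = -5.4 dBV; make-up adds 9 dB, giving 3.6 dBV.

3.6 dBV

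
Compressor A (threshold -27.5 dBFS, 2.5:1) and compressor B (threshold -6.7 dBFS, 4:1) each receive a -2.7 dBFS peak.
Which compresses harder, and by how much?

A: overshoot 24.8 dB → output overshoot 9.92 dB → GR 14.88 dB.
B: overshoot 4 dB → output overshoot 1 dB → GR 3 dB.
Difference: 11.88 dB in favour of A.

A, by 11.88 dB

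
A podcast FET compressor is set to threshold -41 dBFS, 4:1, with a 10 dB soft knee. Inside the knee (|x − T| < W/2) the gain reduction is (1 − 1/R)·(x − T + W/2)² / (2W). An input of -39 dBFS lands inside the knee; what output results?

x − T + W/2 = -39 − (-41) + 5 = 7.
GR = (1 − 1/4) × 7² / 20 = 0.75 × 49 / 20 = 1.8375 dB.
Output = -39 − 1.8375 = -40.8375 dBFS.

-40.8375 dBFS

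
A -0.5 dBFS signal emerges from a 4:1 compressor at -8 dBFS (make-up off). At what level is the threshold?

Gain reduction = -0.5 − (-8) = 7.5 dB; output overshoot = GR / (R − 1) = 7.5 / 3 = 2.5 dB.
Threshold = output − output overshoot = -8 − 2.5 = -10.5 dBFS.

-10.5 dBFS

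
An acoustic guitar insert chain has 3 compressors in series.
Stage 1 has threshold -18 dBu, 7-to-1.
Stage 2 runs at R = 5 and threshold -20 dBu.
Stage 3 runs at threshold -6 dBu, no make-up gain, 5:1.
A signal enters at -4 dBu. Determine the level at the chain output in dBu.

-19.2 dBu

Stage 1: 14 dB above -18 dBu, reduced 7:1 to 2 dB above → -16 dBu.
Stage 2: overshoot 4 dB → 4/5 = 0.8 dB → -19.2 dBu.
Stage 3: -19.2 dBu is at or below the -6 dBu threshold — no compression; output -19.2 dBu.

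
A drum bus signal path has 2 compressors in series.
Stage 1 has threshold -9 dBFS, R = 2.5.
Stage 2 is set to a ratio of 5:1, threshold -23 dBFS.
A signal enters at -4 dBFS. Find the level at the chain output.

Stage 1: 5 dB above -9 dBFS, reduced 2.5:1 to 2 dB above → -7 dBFS.
Stage 2: 16 dB above -23 dBFS, reduced 5:1 to 3.2 dB above → -19.8 dBFS.

-19.8 dBFS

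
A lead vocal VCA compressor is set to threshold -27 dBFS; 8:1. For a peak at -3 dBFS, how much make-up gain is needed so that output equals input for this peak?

21 dB

Without make-up, output = threshold + overshoot/8 = -27 + 3 = -24 dBFS.
Gap to target: 21 dB.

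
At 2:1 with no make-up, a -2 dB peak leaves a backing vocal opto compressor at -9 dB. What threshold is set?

-16 dB

Let T be the threshold. Output overshoot = (input overshoot)/R, so -9 − T = (-2 − T)/2.
2·(-9 − T) = -2 − T → 1·T = -18 − (-2) = -16.
T = -16/1 = -16 dB.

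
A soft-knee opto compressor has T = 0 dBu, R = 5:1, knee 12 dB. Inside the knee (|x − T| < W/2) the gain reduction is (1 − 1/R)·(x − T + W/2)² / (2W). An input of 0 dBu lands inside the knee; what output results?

-1.2 dBu

x − T + W/2 = 0 − 0 + 6 = 6.
GR = (1 − 1/5) × 6² / 24 = 0.8 × 36 / 24 = 1.2 dB.
Output = 0 − 1.2 = -1.2 dBu.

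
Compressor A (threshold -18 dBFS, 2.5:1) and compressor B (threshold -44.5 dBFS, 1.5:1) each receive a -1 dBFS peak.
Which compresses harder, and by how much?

A: GR = 17 − 17/2.5 = 10.2 dB.
B: GR = 43.5 − 43.5/1.5 = 14.5 dB.
B applies 4.3 dB more gain reduction.

B, by 4.3 dB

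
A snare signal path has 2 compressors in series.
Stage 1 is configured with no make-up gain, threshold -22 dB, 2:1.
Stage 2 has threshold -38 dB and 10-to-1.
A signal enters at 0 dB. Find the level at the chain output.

Stage 1: 22 dB above -22 dB, reduced 2:1 to 11 dB above → -11 dB.
Stage 2: overshoot 27 dB → 27/10 = 2.7 dB → -35.3 dB.

-35.3 dB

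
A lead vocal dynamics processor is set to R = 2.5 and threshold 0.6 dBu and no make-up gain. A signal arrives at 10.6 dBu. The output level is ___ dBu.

Overshoot: 10.6 − 0.6 = 10 dB.
2.5:1 compression reduces that to 10/2.5 = 4 dB over.
That puts the output at 4.6 dBu.

4.6 dBu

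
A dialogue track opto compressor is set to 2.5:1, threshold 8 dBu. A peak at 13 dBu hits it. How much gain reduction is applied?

3 dB

Overshoot = 13 − 8 = 5 dB.
A 2.5:1 ratio leaves 2 dB of that excess.
So the signal is attenuated by 5 − 2 = 3 dB.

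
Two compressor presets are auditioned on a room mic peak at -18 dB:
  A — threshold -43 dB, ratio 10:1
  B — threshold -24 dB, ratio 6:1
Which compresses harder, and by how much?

A: overshoot 25 dB → output overshoot 2.5 dB → GR 22.5 dB.
B: overshoot 6 dB → output overshoot 1 dB → GR 5 dB.
A reduces 17.5 dB more.

A, by 17.5 dB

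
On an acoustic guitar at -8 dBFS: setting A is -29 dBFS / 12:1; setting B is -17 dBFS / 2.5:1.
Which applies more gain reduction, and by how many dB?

A, by 13.85 dB

A: GR = 21 − 21/12 = 19.25 dB.
B: GR = 9 − 9/2.5 = 5.4 dB.
Difference: 13.85 dB in favour of A.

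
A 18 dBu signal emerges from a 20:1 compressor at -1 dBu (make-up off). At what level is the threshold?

Input is 20 dB above T (since output overshoot × R = input overshoot: (-1 − T)·20 = 18 − T gives T = -2 dBu).
Check: -2 + (18 − (-2))/20 = -2 + 1 = -1 dBu. ✓

-2 dBu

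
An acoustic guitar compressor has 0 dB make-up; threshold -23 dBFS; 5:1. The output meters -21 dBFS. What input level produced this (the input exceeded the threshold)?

-13 dBFS

That's 2 dB above the -23 dBFS threshold.
Undo the ratio: input overshoot = 2 × 5 = 10 dB, giving input = -13 dBFS.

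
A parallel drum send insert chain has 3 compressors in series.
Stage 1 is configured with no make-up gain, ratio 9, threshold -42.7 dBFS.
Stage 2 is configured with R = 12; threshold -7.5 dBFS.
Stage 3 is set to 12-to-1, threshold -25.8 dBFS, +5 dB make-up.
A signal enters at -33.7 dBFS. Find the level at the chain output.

Stage 1: overshoot 9 dB → 9/9 = 1 dB → -41.7 dBFS.
Stage 2: -41.7 dBFS ≤ -7.5 dBFS, so stage 2 doesn't engage; output -41.7 dBFS.
Stage 3: -41.7 dBFS ≤ -25.8 dBFS, so stage 3 doesn't engage; make-up brings it to -36.7 dBFS.

-36.7 dBFS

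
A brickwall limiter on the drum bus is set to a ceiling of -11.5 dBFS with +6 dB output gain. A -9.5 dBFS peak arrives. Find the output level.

At ∞:1, everything above -11.5 dBFS is held at the ceiling.
Output gain then adds 6 dB: -11.5 + 6 = -5.5 dBFS.

-5.5 dBFS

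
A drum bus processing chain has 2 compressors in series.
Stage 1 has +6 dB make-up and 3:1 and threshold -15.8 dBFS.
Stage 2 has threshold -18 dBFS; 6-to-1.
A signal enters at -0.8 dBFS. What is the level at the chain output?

Stage 1: overshoot 15 dB → 15/3 = 5 dB → -10.8 dBFS; +6 dB make-up → -4.8 dBFS.
Stage 2: -4.8 dBFS is 13.2 dB over -18 dBFS; at 6:1 that becomes 2.2 dB over, giving -15.8 dBFS.

-15.8 dBFS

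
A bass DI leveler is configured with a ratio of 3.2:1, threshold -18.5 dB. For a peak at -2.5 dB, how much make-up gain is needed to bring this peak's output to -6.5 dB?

7 dB

Overshoot 16 dB → 16/3.2 = 5 dB after compression, so the compressed level is -18.5 + 5 = -13.5 dB.
Make-up = target − compressed = -6.5 − (-13.5) = 7 dB.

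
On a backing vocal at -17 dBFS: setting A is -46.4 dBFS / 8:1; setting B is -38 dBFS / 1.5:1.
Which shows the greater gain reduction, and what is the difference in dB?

A, by 18.725 dB

A: 29.4 dB over, compressed to 3.675 dB over, so 25.725 dB of GR.
B: 21 dB over, compressed to 14 dB over, so 7 dB of GR.
Difference: 18.725 dB in favour of A.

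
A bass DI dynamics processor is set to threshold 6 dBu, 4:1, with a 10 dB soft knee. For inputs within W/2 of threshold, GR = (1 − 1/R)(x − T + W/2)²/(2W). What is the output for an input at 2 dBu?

1.9625 dBu

x − T + W/2 = 2 − 6 + 5 = 1.
GR = (1 − 1/4) × 1² / 20 = 0.75 × 1 / 20 = 0.0375 dB.
Output = 2 − 0.0375 = 1.9625 dBu.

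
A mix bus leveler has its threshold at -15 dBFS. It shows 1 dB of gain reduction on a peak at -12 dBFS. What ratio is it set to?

1.5:1

Input overshoot = -12 − (-15) = 3 dB.
Output overshoot = 3 − 1 = 2 dB.
Ratio = input overshoot / output overshoot = 3 / 2 = 1.5.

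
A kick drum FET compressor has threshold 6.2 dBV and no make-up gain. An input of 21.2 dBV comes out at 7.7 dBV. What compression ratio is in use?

Input overshoot = 21.2 − 6.2 = 15 dB; output overshoot = 7.7 − 6.2 = 1.5 dB.
Ratio = 15 / 1.5 = 10.

10:1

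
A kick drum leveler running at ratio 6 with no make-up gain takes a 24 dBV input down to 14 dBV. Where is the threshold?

12 dBV

Gain reduction = 24 − 14 = 10 dB; output overshoot = GR / (R − 1) = 10 / 5 = 2 dB.
Threshold = output − output overshoot = 14 − 2 = 12 dBV.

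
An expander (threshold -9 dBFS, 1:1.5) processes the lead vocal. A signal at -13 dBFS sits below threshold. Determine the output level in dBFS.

-15 dBFS

Below threshold, a 1:1.5 expander applies gain = (1.5−1)×(T − x) of attenuation.
(1.5−1) × 4 = 2 dB, so output = -13 − 2 = -15 dBFS.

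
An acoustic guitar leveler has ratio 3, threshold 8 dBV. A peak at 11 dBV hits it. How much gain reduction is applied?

Overshoot = 11 − 8 = 3 dB.
At 3:1, output sits 3/3 = 1 dB above threshold.
Gain reduction = 3 − 1 = 2 dB.

2 dB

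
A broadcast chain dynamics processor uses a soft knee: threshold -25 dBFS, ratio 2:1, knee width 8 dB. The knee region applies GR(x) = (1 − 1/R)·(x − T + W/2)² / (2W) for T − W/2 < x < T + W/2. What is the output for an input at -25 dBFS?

-25.5 dBFS

x − T + W/2 = -25 − (-25) + 4 = 4.
GR = (1 − 1/2) × 4² / 16 = 0.5 × 16 / 16 = 0.5 dB.
Output = -25 − 0.5 = -25.5 dBFS.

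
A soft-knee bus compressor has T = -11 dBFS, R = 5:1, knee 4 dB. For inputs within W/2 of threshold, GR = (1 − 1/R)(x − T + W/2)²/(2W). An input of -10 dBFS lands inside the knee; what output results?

-10.9 dBFS

x − T + W/2 = -10 − (-11) + 2 = 3.
GR = (1 − 1/5) × 3² / 8 = 0.8 × 9 / 8 = 0.9 dB.
Output = -10 − 0.9 = -10.9 dBFS.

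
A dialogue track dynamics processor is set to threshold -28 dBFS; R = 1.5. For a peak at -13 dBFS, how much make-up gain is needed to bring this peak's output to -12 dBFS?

The peak compresses to -28 + 15/1.5 = -18 dBFS.
To reach -12 dBFS requires -12 − (-18) = 6 dB of make-up.

6 dB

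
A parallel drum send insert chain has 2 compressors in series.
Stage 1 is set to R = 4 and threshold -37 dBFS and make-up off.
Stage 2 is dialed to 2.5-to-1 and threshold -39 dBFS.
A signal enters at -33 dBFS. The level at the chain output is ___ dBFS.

Stage 1: overshoot 4 dB → 4/4 = 1 dB → -36 dBFS.
Stage 2: -36 dBFS is 3 dB over -39 dBFS; at 2.5:1 that becomes 1.2 dB over, giving -37.8 dBFS.

-37.8 dBFS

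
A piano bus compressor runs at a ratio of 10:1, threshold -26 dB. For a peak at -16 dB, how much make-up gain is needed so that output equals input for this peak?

The peak compresses to -26 + 10/10 = -25 dB.
To reach -16 dB requires -16 − (-25) = 9 dB of make-up.

9 dB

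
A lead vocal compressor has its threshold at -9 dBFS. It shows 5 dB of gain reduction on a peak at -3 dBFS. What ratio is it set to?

Input overshoot = -3 − (-9) = 6 dB.
Output overshoot = 6 − 5 = 1 dB.
Ratio = input overshoot / output overshoot = 6 / 1 = 6.

6:1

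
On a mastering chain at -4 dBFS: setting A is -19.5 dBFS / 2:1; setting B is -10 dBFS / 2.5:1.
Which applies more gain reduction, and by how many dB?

A, by 4.15 dB

A: overshoot 15.5 dB → output overshoot 7.75 dB → GR 7.75 dB.
B: overshoot 6 dB → output overshoot 2.4 dB → GR 3.6 dB.
A applies 4.15 dB more gain reduction.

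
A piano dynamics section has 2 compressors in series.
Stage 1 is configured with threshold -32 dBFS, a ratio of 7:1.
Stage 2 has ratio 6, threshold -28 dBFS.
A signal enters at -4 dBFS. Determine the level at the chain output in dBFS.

Stage 1: -4 dBFS is 28 dB over -32 dBFS; at 7:1 that becomes 4 dB over, giving -28 dBFS.
Stage 2: -28 dBFS ≤ -28 dBFS, so stage 2 doesn't engage; output -28 dBFS.

-28 dBFS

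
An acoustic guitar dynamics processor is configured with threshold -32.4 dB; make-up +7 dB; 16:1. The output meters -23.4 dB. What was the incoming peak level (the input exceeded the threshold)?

Stripping the +7 dB make-up gives -30.4 dB at the gain stage.
The compressed level sits -30.4 − (-32.4) = 2 dB over threshold.
Undo the ratio: input overshoot = 2 × 16 = 32 dB, giving input = -0.4 dB.

-0.4 dB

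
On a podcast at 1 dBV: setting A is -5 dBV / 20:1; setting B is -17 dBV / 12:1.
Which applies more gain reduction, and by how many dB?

B, by 10.8 dB

A: GR = 6 − 6/20 = 5.7 dB.
B: GR = 18 − 18/12 = 16.5 dB.
B applies 10.8 dB more gain reduction.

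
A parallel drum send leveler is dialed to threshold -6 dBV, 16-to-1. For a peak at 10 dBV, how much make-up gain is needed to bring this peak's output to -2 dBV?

3 dB

Without make-up, output = threshold + overshoot/16 = -6 + 1 = -5 dBV.
Gap to target: 3 dB.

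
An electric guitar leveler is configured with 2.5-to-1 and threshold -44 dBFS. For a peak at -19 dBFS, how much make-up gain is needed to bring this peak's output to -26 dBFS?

8 dB

The peak compresses to -44 + 25/2.5 = -34 dBFS.
To reach -26 dBFS requires -26 − (-34) = 8 dB of make-up.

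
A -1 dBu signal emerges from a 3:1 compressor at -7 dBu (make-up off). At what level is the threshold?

-10 dBu

Let T be the threshold. Output overshoot = (input overshoot)/R, so -7 − T = (-1 − T)/3.
3·(-7 − T) = -1 − T → 2·T = -21 − (-1) = -20.
T = -20/2 = -10 dBu.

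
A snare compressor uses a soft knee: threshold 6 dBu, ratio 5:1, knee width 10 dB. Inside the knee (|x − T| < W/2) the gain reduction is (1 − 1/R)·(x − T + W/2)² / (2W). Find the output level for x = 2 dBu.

x − T + W/2 = 2 − 6 + 5 = 1.
GR = (1 − 1/5) × 1² / 20 = 0.8 × 1 / 20 = 0.04 dB.
Output = 2 − 0.04 = 1.96 dBu.

1.96 dBu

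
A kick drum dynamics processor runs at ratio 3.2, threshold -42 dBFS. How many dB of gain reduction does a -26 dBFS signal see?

The signal is 16 dB above threshold.
After 3.2:1 compression the overshoot becomes 16/3.2 = 5 dB.
So the signal is attenuated by 16 − 5 = 11 dB.

11 dB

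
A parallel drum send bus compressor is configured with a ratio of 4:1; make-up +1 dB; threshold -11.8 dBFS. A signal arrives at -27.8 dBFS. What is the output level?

-27.8 dBFS is 16 dB below the -11.8 dBFS threshold, so no gain reduction is applied.
Make-up gain adds 1 dB: -27.8 + 1 = -26.8 dBFS.

-26.8 dBFS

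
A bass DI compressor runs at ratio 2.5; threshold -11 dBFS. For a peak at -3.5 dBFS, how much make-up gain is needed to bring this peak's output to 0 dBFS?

Without make-up, output = threshold + overshoot/2.5 = -11 + 3 = -8 dBFS.
Gap to target: 8 dB.

8 dB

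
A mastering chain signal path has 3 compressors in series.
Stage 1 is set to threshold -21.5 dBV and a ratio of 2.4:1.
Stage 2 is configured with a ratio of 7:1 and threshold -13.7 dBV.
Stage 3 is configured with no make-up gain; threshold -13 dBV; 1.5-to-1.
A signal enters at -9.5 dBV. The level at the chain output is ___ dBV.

Stage 1: overshoot 12 dB → 12/2.4 = 5 dB → -16.5 dBV.
Stage 2: -16.5 dBV ≤ -13.7 dBV, so stage 2 doesn't engage; output -16.5 dBV.
Stage 3: below threshold (-16.5 ≤ -13); passes unchanged; output -16.5 dBV.

-16.5 dBV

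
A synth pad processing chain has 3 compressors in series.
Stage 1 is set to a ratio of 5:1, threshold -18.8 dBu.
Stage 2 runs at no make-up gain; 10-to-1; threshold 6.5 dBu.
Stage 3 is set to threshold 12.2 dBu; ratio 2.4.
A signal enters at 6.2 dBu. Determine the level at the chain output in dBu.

-13.8 dBu

Stage 1: 25 dB above -18.8 dBu, reduced 5:1 to 5 dB above → -13.8 dBu.
Stage 2: -13.8 dBu ≤ 6.5 dBu, so stage 2 doesn't engage; output -13.8 dBu.
Stage 3: -13.8 dBu ≤ 12.2 dBu, so stage 3 doesn't engage; output -13.8 dBu.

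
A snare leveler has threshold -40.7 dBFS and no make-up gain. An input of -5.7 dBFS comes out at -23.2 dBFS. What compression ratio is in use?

2:1

Input overshoot = -5.7 − (-40.7) = 35 dB; output overshoot = -23.2 − (-40.7) = 17.5 dB.
Ratio = 35 / 17.5 = 2.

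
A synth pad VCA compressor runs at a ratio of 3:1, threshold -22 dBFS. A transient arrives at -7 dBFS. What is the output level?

-7 dBFS sits 15 dB over threshold.
3:1 compression reduces that to 15/3 = 5 dB over.
So the level is -22 + 5 = -17 dBFS.

-17 dBFS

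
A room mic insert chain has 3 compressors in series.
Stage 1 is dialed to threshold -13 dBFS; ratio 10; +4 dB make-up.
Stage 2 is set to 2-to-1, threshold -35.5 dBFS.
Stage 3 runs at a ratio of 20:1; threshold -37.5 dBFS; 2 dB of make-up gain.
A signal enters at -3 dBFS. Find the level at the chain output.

-34.7125 dBFS

Stage 1: overshoot 10 dB → 10/10 = 1 dB → -12 dBFS; +4 dB make-up → -8 dBFS.
Stage 2: -8 dBFS is 27.5 dB over -35.5 dBFS; at 2:1 that becomes 13.75 dB over, giving -21.75 dBFS.
Stage 3: 15.75 dB above -37.5 dBFS, reduced 20:1 to 0.7875 dB above → -36.7125 dBFS; +2 dB make-up → -34.7125 dBFS.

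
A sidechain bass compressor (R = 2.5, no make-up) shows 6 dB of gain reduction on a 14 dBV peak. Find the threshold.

Gain reduction = 14 − 8 = 6 dB; output overshoot = GR / (R − 1) = 6 / 1.5 = 4 dB.
Threshold = output − output overshoot = 8 − 4 = 4 dBV.

4 dBV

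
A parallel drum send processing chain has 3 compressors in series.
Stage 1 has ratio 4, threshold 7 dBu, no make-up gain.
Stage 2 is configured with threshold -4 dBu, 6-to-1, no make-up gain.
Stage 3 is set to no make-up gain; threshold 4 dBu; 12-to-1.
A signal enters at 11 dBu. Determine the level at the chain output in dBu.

-2 dBu

Stage 1: 11 dBu is 4 dB over 7 dBu; at 4:1 that becomes 1 dB over, giving 8 dBu.
Stage 2: overshoot 12 dB → 12/6 = 2 dB → -2 dBu.
Stage 3: -2 dBu is at or below the 4 dBu threshold — no compression; output -2 dBu.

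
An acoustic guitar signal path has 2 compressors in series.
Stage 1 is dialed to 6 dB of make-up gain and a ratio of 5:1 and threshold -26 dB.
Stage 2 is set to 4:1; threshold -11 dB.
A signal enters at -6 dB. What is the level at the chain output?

Stage 1: overshoot 20 dB → 20/5 = 4 dB → -22 dB; +6 dB make-up → -16 dB.
Stage 2: below threshold (-16 ≤ -11); passes unchanged; output -16 dB.

-16 dB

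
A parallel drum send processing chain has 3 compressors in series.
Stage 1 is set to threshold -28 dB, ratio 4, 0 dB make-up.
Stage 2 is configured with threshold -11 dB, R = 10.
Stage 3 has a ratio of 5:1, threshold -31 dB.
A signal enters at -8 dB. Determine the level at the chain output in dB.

-29.4 dB

Stage 1: -8 dB is 20 dB over -28 dB; at 4:1 that becomes 5 dB over, giving -23 dB.
Stage 2: below threshold (-23 ≤ -11); passes unchanged; output -23 dB.
Stage 3: 8 dB above -31 dB, reduced 5:1 to 1.6 dB above → -29.4 dB.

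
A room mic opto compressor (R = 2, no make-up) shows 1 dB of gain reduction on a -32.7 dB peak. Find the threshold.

Input is 2 dB above T (since output overshoot × R = input overshoot: (-33.7 − T)·2 = -32.7 − T gives T = -34.7 dB).
Check: -34.7 + (-32.7 − (-34.7))/2 = -34.7 + 1 = -33.7 dB. ✓

-34.7 dB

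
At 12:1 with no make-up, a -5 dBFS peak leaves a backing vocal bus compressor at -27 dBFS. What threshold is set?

-29 dBFS

Let T be the threshold. Output overshoot = (input overshoot)/R, so -27 − T = (-5 − T)/12.
12·(-27 − T) = -5 − T → 11·T = -324 − (-5) = -319.
T = -319/11 = -29 dBFS.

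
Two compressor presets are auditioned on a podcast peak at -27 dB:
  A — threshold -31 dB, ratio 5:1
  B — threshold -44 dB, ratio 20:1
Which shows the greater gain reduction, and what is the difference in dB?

B, by 12.95 dB

A: overshoot 4 dB → output overshoot 0.8 dB → GR 3.2 dB.
B: overshoot 17 dB → output overshoot 0.85 dB → GR 16.15 dB.
B reduces 12.95 dB more.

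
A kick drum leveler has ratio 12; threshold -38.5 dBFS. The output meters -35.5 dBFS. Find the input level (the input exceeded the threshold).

-2.5 dBFS

The compressed level sits -35.5 − (-38.5) = 3 dB over threshold.
Input overshoot = R × output overshoot = 36 dB → input = -38.5 + 36 = -2.5 dBFS.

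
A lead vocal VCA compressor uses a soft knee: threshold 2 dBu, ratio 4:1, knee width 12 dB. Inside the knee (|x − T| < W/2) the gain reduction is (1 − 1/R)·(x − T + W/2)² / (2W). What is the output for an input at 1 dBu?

0.21875 dBu

x − T + W/2 = 1 − 2 + 6 = 5.
GR = (1 − 1/4) × 5² / 24 = 0.75 × 25 / 24 = 0.78125 dB.
Output = 1 − 0.78125 = 0.21875 dBu.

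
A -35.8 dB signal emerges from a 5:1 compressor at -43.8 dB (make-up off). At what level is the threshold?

-45.8 dB

Gain reduction = -35.8 − (-43.8) = 8 dB; output overshoot = GR / (R − 1) = 8 / 4 = 2 dB.
Threshold = output − output overshoot = -43.8 − 2 = -45.8 dB.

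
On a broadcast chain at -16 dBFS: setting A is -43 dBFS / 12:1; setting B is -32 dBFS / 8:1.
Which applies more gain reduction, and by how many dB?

A: overshoot 27 dB → output overshoot 2.25 dB → GR 24.75 dB.
B: overshoot 16 dB → output overshoot 2 dB → GR 14 dB.
Difference: 10.75 dB in favour of A.

A, by 10.75 dB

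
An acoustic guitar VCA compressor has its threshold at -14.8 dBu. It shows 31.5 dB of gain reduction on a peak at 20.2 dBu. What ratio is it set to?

Input overshoot = 20.2 − (-14.8) = 35 dB.
Output overshoot = 35 − 31.5 = 3.5 dB.
Ratio = input overshoot / output overshoot = 35 / 3.5 = 10.

10:1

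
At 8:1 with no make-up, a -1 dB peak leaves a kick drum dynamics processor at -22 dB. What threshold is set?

Input is 24 dB above T (since output overshoot × R = input overshoot: (-22 − T)·8 = -1 − T gives T = -25 dB).
Check: -25 + (-1 − (-25))/8 = -25 + 3 = -22 dB. ✓

-25 dB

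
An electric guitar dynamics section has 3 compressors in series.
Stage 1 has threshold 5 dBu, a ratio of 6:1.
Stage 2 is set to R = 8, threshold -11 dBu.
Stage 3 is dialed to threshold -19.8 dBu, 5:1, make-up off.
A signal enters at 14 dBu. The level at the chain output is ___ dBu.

-17.6025 dBu

Stage 1: 9 dB above 5 dBu, reduced 6:1 to 1.5 dB above → 6.5 dBu.
Stage 2: 6.5 dBu is 17.5 dB over -11 dBu; at 8:1 that becomes 2.1875 dB over, giving -8.8125 dBu.
Stage 3: overshoot 10.9875 dB → 10.9875/5 = 2.1975 dB → -17.6025 dBu.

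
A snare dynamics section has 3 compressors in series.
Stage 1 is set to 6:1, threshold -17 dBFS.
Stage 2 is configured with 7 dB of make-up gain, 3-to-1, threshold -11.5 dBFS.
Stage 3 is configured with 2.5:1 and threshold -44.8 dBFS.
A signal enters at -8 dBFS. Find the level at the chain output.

Stage 1: 9 dB above -17 dBFS, reduced 6:1 to 1.5 dB above → -15.5 dBFS.
Stage 2: below threshold (-15.5 ≤ -11.5); passes unchanged; make-up brings it to -8.5 dBFS.
Stage 3: overshoot 36.3 dB → 36.3/2.5 = 14.52 dB → -30.28 dBFS.

-30.28 dBFS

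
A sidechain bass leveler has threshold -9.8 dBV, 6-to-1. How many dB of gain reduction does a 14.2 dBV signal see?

14.2 dBV exceeds the threshold by 24 dB.
After 6:1 compression the overshoot becomes 24/6 = 4 dB.
GR = overshoot in − overshoot out = 24 − 4 = 20 dB.

20 dB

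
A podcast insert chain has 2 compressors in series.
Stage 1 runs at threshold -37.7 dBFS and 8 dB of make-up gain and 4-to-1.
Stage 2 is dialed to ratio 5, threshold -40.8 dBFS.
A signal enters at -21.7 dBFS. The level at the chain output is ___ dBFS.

-37.78 dBFS

Stage 1: 16 dB above -37.7 dBFS, reduced 4:1 to 4 dB above → -33.7 dBFS; +8 dB make-up → -25.7 dBFS.
Stage 2: -25.7 dBFS is 15.1 dB over -40.8 dBFS; at 5:1 that becomes 3.02 dB over, giving -37.78 dBFS.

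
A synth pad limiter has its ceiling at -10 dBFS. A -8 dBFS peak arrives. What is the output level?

-10 dBFS

At ∞:1, everything above -10 dBFS is held at the ceiling.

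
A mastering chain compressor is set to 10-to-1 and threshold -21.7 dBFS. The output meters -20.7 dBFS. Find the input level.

The compressed level sits -20.7 − (-21.7) = 1 dB over threshold.
Before 10:1 compression the overshoot was 1 × 10 = 10 dB, so input = -21.7 + 10 = -11.7 dBFS.

-11.7 dBFS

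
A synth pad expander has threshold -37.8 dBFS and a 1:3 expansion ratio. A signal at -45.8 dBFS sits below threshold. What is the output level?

-61.8 dBFS

Below threshold, a 1:3 expander applies gain = (3−1)×(T − x) of attenuation.
(3−1) × 8 = 16 dB, so output = -45.8 − 16 = -61.8 dBFS.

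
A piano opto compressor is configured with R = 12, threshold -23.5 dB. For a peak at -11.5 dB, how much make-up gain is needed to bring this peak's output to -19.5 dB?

Overshoot 12 dB → 12/12 = 1 dB after compression, so the compressed level is -23.5 + 1 = -22.5 dB.
Make-up = target − compressed = -19.5 − (-22.5) = 3 dB.

3 dB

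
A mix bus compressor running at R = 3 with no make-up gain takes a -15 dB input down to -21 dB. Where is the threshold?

-24 dB

Gain reduction = -15 − (-21) = 6 dB; output overshoot = GR / (R − 1) = 6 / 2 = 3 dB.
Threshold = output − output overshoot = -21 − 3 = -24 dB.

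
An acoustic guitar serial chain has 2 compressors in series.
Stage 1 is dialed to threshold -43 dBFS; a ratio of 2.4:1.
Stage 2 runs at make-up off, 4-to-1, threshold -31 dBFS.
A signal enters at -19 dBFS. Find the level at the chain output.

Stage 1: -19 dBFS is 24 dB over -43 dBFS; at 2.4:1 that becomes 10 dB over, giving -33 dBFS.
Stage 2: -33 dBFS ≤ -31 dBFS, so stage 2 doesn't engage; output -33 dBFS.

-33 dBFS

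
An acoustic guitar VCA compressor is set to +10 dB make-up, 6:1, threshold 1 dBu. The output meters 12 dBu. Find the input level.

7 dBu

Stripping the +10 dB make-up gives 2 dBu at the gain stage.
Post-compression overshoot = 2 − 1 = 1 dB.
Undo the ratio: input overshoot = 1 × 6 = 6 dB, giving input = 7 dBu.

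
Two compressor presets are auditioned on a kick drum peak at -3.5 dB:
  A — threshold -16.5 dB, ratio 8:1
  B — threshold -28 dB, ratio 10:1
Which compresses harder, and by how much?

A: overshoot 13 dB → output overshoot 1.625 dB → GR 11.375 dB.
B: overshoot 24.5 dB → output overshoot 2.45 dB → GR 22.05 dB.
B reduces 10.675 dB more.

B, by 10.675 dB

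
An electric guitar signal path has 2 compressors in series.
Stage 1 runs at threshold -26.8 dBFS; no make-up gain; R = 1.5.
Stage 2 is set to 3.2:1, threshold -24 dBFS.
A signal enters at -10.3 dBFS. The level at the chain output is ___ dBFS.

-21.4375 dBFS

Stage 1: overshoot 16.5 dB → 16.5/1.5 = 11 dB → -15.8 dBFS.
Stage 2: -15.8 dBFS is 8.2 dB over -24 dBFS; at 3.2:1 that becomes 2.5625 dB over, giving -21.4375 dBFS.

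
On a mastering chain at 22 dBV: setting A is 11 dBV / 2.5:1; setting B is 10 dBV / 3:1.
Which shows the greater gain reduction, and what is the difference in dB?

B, by 1.4 dB

A: 11 dB over, compressed to 4.4 dB over, so 6.6 dB of GR.
B: 12 dB over, compressed to 4 dB over, so 8 dB of GR.
B applies 1.4 dB more gain reduction.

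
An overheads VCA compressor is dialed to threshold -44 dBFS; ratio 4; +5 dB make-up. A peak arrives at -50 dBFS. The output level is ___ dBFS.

-45 dBFS

-50 dBFS is 6 dB below the -44 dBFS threshold, so no gain reduction is applied.
Make-up gain adds 5 dB: -50 + 5 = -45 dBFS.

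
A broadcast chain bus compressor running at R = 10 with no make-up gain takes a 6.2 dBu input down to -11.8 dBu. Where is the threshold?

-13.8 dBu

Let T be the threshold. Output overshoot = (input overshoot)/R, so -11.8 − T = (6.2 − T)/10.
10·(-11.8 − T) = 6.2 − T → 9·T = -118 − 6.2 = -124.2.
T = -124.2/9 = -13.8 dBu.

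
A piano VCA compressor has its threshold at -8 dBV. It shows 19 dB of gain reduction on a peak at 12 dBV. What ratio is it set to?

Input overshoot = 12 − (-8) = 20 dB.
Output overshoot = 20 − 19 = 1 dB.
Ratio = input overshoot / output overshoot = 20 / 1 = 20.

20:1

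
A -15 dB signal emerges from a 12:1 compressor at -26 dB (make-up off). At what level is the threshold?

-27 dB

Let T be the threshold. Output overshoot = (input overshoot)/R, so -26 − T = (-15 − T)/12.
12·(-26 − T) = -15 − T → 11·T = -312 − (-15) = -297.
T = -297/11 = -27 dB.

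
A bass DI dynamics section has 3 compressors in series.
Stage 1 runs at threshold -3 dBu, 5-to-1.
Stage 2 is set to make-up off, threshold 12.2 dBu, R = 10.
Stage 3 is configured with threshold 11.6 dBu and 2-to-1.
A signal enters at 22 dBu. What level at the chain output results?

Stage 1: 25 dB above -3 dBu, reduced 5:1 to 5 dB above → 2 dBu.
Stage 2: below threshold (2 ≤ 12.2); passes unchanged; output 2 dBu.
Stage 3: below threshold (2 ≤ 11.6); passes unchanged; output 2 dBu.

2 dBu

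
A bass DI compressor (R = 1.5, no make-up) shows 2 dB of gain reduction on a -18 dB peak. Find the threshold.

-24 dB

Input is 6 dB above T (since output overshoot × R = input overshoot: (-20 − T)·1.5 = -18 − T gives T = -24 dB).
Check: -24 + (-18 − (-24))/1.5 = -24 + 4 = -20 dB. ✓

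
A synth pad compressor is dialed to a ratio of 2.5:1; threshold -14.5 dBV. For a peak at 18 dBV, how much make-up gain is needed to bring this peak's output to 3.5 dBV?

The peak compresses to -14.5 + 32.5/2.5 = -1.5 dBV.
To reach 3.5 dBV requires 3.5 − (-1.5) = 5 dB of make-up.

5 dB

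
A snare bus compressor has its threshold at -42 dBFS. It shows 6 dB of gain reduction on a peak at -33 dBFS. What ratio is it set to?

Input overshoot = -33 − (-42) = 9 dB.
Output overshoot = 9 − 6 = 3 dB.
Ratio = input overshoot / output overshoot = 9 / 3 = 3.

3:1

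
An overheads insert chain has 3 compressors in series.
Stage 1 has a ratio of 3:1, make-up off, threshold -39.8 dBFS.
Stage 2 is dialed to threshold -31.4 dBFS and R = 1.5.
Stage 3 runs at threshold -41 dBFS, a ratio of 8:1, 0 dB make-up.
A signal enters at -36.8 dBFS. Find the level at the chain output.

Stage 1: 3 dB above -39.8 dBFS, reduced 3:1 to 1 dB above → -38.8 dBFS.
Stage 2: -38.8 dBFS ≤ -31.4 dBFS, so stage 2 doesn't engage; output -38.8 dBFS.
Stage 3: -38.8 dBFS is 2.2 dB over -41 dBFS; at 8:1 that becomes 0.275 dB over, giving -40.725 dBFS.

-40.725 dBFS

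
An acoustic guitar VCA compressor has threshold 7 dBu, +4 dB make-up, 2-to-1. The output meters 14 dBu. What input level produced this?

Remove make-up: 14 − 4 = 10 dBu.
The compressed level sits 10 − 7 = 3 dB over threshold.
Before 2:1 compression the overshoot was 3 × 2 = 6 dB, so input = 7 + 6 = 13 dBu.

13 dBu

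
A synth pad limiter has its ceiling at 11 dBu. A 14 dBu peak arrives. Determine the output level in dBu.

11 dBu

At ∞:1, everything above 11 dBu is held at the ceiling.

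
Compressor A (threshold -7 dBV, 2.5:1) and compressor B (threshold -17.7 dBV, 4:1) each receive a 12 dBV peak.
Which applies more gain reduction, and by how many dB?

B, by 10.875 dB

A: GR = 19 − 19/2.5 = 11.4 dB.
B: GR = 29.7 − 29.7/4 = 22.275 dB.
B applies 10.875 dB more gain reduction.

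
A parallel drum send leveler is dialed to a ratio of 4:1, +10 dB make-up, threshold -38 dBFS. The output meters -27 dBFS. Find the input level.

Before make-up, the level was -27 − 10 = -37 dBFS.
That's 1 dB above the -38 dBFS threshold.
Undo the ratio: input overshoot = 1 × 4 = 4 dB, giving input = -34 dBFS.

-34 dBFS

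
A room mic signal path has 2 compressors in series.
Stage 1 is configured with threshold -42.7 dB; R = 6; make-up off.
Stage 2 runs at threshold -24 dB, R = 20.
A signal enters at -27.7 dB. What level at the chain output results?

-40.2 dB

Stage 1: overshoot 15 dB → 15/6 = 2.5 dB → -40.2 dB.
Stage 2: -40.2 dB is at or below the -24 dB threshold — no compression; output -40.2 dB.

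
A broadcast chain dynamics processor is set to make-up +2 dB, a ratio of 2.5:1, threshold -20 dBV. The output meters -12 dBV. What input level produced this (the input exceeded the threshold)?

-5 dBV

Before make-up, the level was -12 − 2 = -14 dBV.
Post-compression overshoot = -14 − (-20) = 6 dB.
Undo the ratio: input overshoot = 6 × 2.5 = 15 dB, giving input = -5 dBV.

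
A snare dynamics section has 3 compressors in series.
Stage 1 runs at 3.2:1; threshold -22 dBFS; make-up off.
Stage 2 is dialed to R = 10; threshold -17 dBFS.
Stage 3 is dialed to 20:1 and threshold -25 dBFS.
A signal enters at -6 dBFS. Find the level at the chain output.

Stage 1: -6 dBFS is 16 dB over -22 dBFS; at 3.2:1 that becomes 5 dB over, giving -17 dBFS.
Stage 2: below threshold (-17 ≤ -17); passes unchanged; output -17 dBFS.
Stage 3: -17 dBFS is 8 dB over -25 dBFS; at 20:1 that becomes 0.4 dB over, giving -24.6 dBFS.

-24.6 dBFS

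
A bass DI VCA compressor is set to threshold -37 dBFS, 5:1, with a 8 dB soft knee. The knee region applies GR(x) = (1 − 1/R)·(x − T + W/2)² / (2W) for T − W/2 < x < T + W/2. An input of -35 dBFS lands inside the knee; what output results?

-36.8 dBFS

x − T + W/2 = -35 − (-37) + 4 = 6.
GR = (1 − 1/5) × 6² / 16 = 0.8 × 36 / 16 = 1.8 dB.
Output = -35 − 1.8 = -36.8 dBFS.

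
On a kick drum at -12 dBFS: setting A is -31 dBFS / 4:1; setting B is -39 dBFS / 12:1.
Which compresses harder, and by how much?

B, by 10.5 dB

A: GR = 19 − 19/4 = 14.25 dB.
B: GR = 27 − 27/12 = 24.75 dB.
Difference: 10.5 dB in favour of B.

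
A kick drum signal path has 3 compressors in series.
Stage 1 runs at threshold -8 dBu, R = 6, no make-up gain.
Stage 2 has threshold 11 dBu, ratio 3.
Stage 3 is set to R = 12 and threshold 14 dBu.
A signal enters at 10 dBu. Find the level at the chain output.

Stage 1: overshoot 18 dB → 18/6 = 3 dB → -5 dBu.
Stage 2: -5 dBu ≤ 11 dBu, so stage 2 doesn't engage; output -5 dBu.
Stage 3: -5 dBu ≤ 14 dBu, so stage 3 doesn't engage; output -5 dBu.

-5 dBu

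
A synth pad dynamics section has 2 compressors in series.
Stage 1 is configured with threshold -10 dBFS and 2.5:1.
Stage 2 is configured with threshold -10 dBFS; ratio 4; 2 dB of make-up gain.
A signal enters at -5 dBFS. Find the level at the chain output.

Stage 1: overshoot 5 dB → 5/2.5 = 2 dB → -8 dBFS.
Stage 2: -8 dBFS is 2 dB over -10 dBFS; at 4:1 that becomes 0.5 dB over, giving -9.5 dBFS; +2 dB make-up → -7.5 dBFS.

-7.5 dBFS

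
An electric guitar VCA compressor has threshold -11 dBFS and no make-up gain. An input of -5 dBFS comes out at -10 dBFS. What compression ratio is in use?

Input overshoot = -5 − (-11) = 6 dB; output overshoot = -10 − (-11) = 1 dB.
Ratio = 6 / 1 = 6.

6:1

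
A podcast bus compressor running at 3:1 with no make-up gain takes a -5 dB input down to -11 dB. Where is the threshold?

-14 dB

Let T be the threshold. Output overshoot = (input overshoot)/R, so -11 − T = (-5 − T)/3.
3·(-11 − T) = -5 − T → 2·T = -33 − (-5) = -28.
T = -28/2 = -14 dB.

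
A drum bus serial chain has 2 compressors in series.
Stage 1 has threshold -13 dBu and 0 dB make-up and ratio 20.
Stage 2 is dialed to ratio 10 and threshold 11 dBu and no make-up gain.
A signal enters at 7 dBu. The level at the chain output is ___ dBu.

-12 dBu

Stage 1: 7 dBu is 20 dB over -13 dBu; at 20:1 that becomes 1 dB over, giving -12 dBu.
Stage 2: below threshold (-12 ≤ 11); passes unchanged; output -12 dBu.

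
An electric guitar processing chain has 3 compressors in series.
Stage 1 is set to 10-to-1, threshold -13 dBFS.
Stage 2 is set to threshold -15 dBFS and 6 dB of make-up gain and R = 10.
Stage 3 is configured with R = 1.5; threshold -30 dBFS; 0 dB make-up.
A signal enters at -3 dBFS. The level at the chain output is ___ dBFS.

Stage 1: -3 dBFS is 10 dB over -13 dBFS; at 10:1 that becomes 1 dB over, giving -12 dBFS.
Stage 2: overshoot 3 dB → 3/10 = 0.3 dB → -14.7 dBFS; +6 dB make-up → -8.7 dBFS.
Stage 3: -8.7 dBFS is 21.3 dB over -30 dBFS; at 1.5:1 that becomes 14.2 dB over, giving -15.8 dBFS.

-15.8 dBFS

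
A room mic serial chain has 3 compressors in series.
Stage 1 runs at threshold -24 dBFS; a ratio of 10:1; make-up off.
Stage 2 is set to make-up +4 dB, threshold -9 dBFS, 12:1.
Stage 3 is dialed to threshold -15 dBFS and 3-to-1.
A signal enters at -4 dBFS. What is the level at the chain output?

-18 dBFS

Stage 1: 20 dB above -24 dBFS, reduced 10:1 to 2 dB above → -22 dBFS.
Stage 2: -22 dBFS ≤ -9 dBFS, so stage 2 doesn't engage; make-up brings it to -18 dBFS.
Stage 3: below threshold (-18 ≤ -15); passes unchanged; output -18 dBFS.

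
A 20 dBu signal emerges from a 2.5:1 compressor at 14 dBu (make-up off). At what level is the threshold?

Input is 10 dB above T (since output overshoot × R = input overshoot: (14 − T)·2.5 = 20 − T gives T = 10 dBu).
Check: 10 + (20 − 10)/2.5 = 10 + 4 = 14 dBu. ✓

10 dBu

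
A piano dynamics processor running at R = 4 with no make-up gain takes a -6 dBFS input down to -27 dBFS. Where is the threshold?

Let T be the threshold. Output overshoot = (input overshoot)/R, so -27 − T = (-6 − T)/4.
4·(-27 − T) = -6 − T → 3·T = -108 − (-6) = -102.
T = -102/3 = -34 dBFS.

-34 dBFS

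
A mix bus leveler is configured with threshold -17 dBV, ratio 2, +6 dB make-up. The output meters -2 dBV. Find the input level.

1 dBV

Remove make-up: -2 − 6 = -8 dBV.
That's 9 dB above the -17 dBV threshold.
Before 2:1 compression the overshoot was 9 × 2 = 18 dB, so input = -17 + 18 = 1 dBV.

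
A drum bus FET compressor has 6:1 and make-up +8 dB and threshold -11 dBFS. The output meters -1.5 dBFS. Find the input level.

-2 dBFS

Stripping the +8 dB make-up gives -9.5 dBFS at the gain stage.
That's 1.5 dB above the -11 dBFS threshold.
Input overshoot = R × output overshoot = 9 dB → input = -11 + 9 = -2 dBFS.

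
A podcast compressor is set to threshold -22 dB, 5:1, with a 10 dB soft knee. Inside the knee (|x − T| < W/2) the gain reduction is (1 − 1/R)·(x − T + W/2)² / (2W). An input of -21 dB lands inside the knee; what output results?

x − T + W/2 = -21 − (-22) + 5 = 6.
GR = (1 − 1/5) × 6² / 20 = 0.8 × 36 / 20 = 1.44 dB.
Output = -21 − 1.44 = -22.44 dB.

-22.44 dB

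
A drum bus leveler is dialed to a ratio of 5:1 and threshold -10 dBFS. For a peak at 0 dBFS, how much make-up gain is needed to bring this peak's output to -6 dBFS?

2 dB

The peak compresses to -10 + 10/5 = -8 dBFS.
To reach -6 dBFS requires -6 − (-8) = 2 dB of make-up.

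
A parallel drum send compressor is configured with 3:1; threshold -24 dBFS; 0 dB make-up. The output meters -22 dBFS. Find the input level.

The compressed level sits -22 − (-24) = 2 dB over threshold.
Input overshoot = R × output overshoot = 6 dB → input = -24 + 6 = -18 dBFS.

-18 dBFS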